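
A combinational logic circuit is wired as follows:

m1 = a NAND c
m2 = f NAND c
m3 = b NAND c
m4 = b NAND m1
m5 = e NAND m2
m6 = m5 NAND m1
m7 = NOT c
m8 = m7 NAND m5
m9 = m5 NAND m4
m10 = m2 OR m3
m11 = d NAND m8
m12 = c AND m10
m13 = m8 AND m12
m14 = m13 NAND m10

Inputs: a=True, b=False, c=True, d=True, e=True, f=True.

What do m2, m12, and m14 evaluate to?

m2 = f NAND c = True NAND True = False
m3 = b NAND c = False NAND True = True
m5 = e NAND m2 = True NAND False = True
m7 = NOT c = NOT True = False
m8 = m7 NAND m5 = False NAND True = True
m10 = m2 OR m3 = False OR True = True
m12 = c AND m10 = True AND True = True
m13 = m8 AND m12 = True AND True = True
m14 = m13 NAND m10 = True NAND True = False

m2 = False, m12 = True, m14 = False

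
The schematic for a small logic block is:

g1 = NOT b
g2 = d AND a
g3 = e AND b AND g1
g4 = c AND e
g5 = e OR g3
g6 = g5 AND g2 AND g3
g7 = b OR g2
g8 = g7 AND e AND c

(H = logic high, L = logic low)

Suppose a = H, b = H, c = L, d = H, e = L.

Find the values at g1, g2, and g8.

g1 = L, g2 = H, g8 = L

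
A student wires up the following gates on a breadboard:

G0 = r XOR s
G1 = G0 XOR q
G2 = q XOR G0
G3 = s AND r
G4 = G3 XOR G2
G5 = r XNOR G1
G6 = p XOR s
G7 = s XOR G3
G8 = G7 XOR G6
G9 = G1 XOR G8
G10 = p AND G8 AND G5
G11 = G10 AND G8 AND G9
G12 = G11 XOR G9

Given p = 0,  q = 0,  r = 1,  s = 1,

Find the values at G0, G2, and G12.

G0 = 0  G2 = 0  G12 = 1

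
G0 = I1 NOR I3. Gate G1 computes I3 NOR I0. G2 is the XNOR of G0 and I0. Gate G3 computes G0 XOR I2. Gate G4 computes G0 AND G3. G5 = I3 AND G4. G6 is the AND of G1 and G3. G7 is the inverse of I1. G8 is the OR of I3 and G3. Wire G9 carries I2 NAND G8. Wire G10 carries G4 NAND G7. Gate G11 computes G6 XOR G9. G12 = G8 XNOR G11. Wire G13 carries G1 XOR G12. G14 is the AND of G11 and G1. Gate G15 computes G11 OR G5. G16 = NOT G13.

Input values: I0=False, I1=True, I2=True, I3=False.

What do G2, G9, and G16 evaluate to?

G0 = I1 NOR I3 = True NOR False = False
G1 = I3 NOR I0 = False NOR False = True
G2 = G0 XNOR I0 = False XNOR False = True
G3 = G0 XOR I2 = False XOR True = True
G6 = G1 AND G3 = True AND True = True
G8 = I3 OR G3 = False OR True = True
G9 = I2 NAND G8 = True NAND True = False
G11 = G6 XOR G9 = True XOR False = True
G12 = G8 XNOR G11 = True XNOR True = True
G13 = G1 XOR G12 = True XOR True = False
G16 = NOT G13 = NOT False = True

G2 = True, G9 = False, G16 = True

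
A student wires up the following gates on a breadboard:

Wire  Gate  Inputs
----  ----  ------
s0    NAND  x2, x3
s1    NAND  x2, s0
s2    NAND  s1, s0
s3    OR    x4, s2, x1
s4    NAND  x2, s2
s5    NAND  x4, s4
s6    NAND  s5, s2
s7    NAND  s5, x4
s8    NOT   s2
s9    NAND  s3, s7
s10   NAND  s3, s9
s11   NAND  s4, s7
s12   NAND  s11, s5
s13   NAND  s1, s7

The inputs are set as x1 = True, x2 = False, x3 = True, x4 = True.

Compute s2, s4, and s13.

s0 = x2 NAND x3 = False NAND True = True
s1 = x2 NAND s0 = False NAND True = True
s2 = s1 NAND s0 = True NAND True = False
s4 = x2 NAND s2 = False NAND False = True
s5 = x4 NAND s4 = True NAND True = False
s7 = s5 NAND x4 = False NAND True = True
s13 = s1 NAND s7 = True NAND True = False

s2 = False  s4 = True  s13 = False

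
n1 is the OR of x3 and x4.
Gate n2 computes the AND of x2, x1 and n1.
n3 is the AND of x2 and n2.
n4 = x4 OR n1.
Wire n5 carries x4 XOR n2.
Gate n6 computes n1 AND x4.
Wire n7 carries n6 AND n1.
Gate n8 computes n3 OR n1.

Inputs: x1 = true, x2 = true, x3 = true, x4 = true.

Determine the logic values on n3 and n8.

n1 = x3 OR x4 = true OR true = true
n2 = x2 AND x1 AND n1 = true AND true AND true = true
n3 = x2 AND n2 = true AND true = true
n8 = n3 OR n1 = true OR true = true

n3 = true, n8 = true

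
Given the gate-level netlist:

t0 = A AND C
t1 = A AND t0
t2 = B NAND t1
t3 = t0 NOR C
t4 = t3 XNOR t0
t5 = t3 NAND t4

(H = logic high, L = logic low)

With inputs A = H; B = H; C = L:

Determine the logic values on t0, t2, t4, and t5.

t0 = L, t2 = H, t4 = L, t5 = H

t0 = A AND C = H AND L = L
t1 = A AND t0 = H AND L = L
t2 = B NAND t1 = H NAND L = H
t3 = t0 NOR C = L NOR L = H
t4 = t3 XNOR t0 = H XNOR L = L
t5 = t3 NAND t4 = H NAND L = H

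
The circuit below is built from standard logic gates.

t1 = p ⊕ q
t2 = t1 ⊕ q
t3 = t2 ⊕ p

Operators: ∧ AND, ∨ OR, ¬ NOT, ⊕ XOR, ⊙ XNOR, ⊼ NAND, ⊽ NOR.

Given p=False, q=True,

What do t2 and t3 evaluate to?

t1 = p XOR q = False XOR True = True
t2 = t1 XOR q = True XOR True = False
t3 = t2 XOR p = False XOR False = False

t2 = False, t3 = False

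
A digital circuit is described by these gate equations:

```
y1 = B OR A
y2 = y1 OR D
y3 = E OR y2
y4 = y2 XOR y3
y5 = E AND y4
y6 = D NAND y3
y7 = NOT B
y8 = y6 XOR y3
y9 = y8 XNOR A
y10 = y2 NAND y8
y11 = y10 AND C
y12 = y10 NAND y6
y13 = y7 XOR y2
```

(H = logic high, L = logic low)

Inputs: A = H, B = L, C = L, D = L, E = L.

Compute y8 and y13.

y1 = B OR A = L OR H = H
y2 = y1 OR D = H OR L = H
y3 = E OR y2 = L OR H = H
y6 = D NAND y3 = L NAND H = H
y7 = NOT B = NOT L = H
y8 = y6 XOR y3 = H XOR H = L
y13 = y7 XOR y2 = H XOR H = L

y8 = L, y13 = L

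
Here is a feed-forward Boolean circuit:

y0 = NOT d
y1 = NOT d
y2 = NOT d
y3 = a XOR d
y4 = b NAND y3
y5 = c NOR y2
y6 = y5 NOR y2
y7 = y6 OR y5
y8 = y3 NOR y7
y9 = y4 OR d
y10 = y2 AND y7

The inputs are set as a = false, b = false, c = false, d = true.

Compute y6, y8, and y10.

y6 = false  y8 = false  y10 = false

y2 = NOT d = NOT true = false
y3 = a XOR d = false XOR true = true
y5 = c NOR y2 = false NOR false = true
y6 = y5 NOR y2 = true NOR false = false
y7 = y6 OR y5 = false OR true = true
y8 = y3 NOR y7 = true NOR true = false
y10 = y2 AND y7 = false AND true = false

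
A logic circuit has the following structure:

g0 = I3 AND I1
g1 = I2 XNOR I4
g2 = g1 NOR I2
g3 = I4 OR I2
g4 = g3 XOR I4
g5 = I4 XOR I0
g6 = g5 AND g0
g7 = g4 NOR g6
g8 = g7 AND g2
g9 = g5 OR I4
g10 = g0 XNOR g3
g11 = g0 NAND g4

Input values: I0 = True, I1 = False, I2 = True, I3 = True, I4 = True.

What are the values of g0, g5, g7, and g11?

g0 = False  g5 = False  g7 = True  g11 = True

g0 = I3 AND I1 = True AND False = False
g3 = I4 OR I2 = True OR True = True
g4 = g3 XOR I4 = True XOR True = False
g5 = I4 XOR I0 = True XOR True = False
g6 = g5 AND g0 = False AND False = False
g7 = g4 NOR g6 = False NOR False = True
g11 = g0 NAND g4 = False NAND False = True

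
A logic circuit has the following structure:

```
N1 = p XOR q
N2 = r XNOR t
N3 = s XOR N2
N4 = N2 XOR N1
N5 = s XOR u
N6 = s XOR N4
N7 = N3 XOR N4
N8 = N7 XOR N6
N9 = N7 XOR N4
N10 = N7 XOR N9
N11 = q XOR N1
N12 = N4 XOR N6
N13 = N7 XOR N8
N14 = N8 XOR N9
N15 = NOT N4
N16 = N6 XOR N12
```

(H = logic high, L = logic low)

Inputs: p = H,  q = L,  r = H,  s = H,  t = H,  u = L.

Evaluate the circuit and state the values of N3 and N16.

N1 = p XOR q = H XOR L = H
N2 = r XNOR t = H XNOR H = H
N3 = s XOR N2 = H XOR H = L
N4 = N2 XOR N1 = H XOR H = L
N6 = s XOR N4 = H XOR L = H
N12 = N4 XOR N6 = L XOR H = H
N16 = N6 XOR N12 = H XOR H = L

N3 = L  N16 = L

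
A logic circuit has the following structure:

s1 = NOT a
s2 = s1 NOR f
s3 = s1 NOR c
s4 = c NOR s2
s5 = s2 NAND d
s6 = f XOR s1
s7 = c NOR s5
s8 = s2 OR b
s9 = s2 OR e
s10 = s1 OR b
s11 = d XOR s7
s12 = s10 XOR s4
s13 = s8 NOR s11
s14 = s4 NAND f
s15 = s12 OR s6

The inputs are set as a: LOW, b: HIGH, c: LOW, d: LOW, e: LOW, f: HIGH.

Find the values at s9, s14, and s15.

s1 = NOT a = NOT LOW = HIGH
s2 = s1 NOR f = HIGH NOR HIGH = LOW
s4 = c NOR s2 = LOW NOR LOW = HIGH
s6 = f XOR s1 = HIGH XOR HIGH = LOW
s9 = s2 OR e = LOW OR LOW = LOW
s10 = s1 OR b = HIGH OR HIGH = HIGH
s12 = s10 XOR s4 = HIGH XOR HIGH = LOW
s14 = s4 NAND f = HIGH NAND HIGH = LOW
s15 = s12 OR s6 = LOW OR LOW = LOW

s9 = LOW, s14 = LOW, s15 = LOW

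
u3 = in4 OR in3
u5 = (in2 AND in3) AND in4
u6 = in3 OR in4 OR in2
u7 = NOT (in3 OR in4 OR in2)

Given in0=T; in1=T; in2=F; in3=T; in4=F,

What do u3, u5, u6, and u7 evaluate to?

u3 = F OR T = T
u5 = (F AND T) AND F = F
u6 = T OR F OR F = T
u7 = NOT (T OR F OR F) = F

u3 = T  u5 = F  u6 = T  u7 = F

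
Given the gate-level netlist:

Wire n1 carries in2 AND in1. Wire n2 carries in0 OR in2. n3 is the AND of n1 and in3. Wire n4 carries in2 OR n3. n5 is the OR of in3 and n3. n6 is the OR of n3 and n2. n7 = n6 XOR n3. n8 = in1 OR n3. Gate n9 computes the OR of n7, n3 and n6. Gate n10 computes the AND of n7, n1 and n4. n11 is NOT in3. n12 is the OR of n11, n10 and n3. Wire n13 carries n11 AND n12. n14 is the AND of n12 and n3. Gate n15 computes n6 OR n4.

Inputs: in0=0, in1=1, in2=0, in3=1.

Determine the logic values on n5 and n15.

n1 = in2 AND in1 = 0 AND 1 = 0
n2 = in0 OR in2 = 0 OR 0 = 0
n3 = n1 AND in3 = 0 AND 1 = 0
n4 = in2 OR n3 = 0 OR 0 = 0
n5 = in3 OR n3 = 1 OR 0 = 1
n6 = n3 OR n2 = 0 OR 0 = 0
n15 = n6 OR n4 = 0 OR 0 = 0

n5 = 1  n15 = 0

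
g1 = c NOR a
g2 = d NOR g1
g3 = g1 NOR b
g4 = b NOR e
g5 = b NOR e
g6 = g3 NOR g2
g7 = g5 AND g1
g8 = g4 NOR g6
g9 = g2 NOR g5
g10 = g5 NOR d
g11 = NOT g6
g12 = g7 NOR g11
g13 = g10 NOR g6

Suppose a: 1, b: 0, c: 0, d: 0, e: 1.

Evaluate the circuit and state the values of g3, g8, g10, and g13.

g1 = c NOR a = 0 NOR 1 = 0
g2 = d NOR g1 = 0 NOR 0 = 1
g3 = g1 NOR b = 0 NOR 0 = 1
g4 = b NOR e = 0 NOR 1 = 0
g5 = b NOR e = 0 NOR 1 = 0
g6 = g3 NOR g2 = 1 NOR 1 = 0
g8 = g4 NOR g6 = 0 NOR 0 = 1
g10 = g5 NOR d = 0 NOR 0 = 1
g13 = g10 NOR g6 = 1 NOR 0 = 0

g3 = 1; g8 = 1; g10 = 1; g13 = 0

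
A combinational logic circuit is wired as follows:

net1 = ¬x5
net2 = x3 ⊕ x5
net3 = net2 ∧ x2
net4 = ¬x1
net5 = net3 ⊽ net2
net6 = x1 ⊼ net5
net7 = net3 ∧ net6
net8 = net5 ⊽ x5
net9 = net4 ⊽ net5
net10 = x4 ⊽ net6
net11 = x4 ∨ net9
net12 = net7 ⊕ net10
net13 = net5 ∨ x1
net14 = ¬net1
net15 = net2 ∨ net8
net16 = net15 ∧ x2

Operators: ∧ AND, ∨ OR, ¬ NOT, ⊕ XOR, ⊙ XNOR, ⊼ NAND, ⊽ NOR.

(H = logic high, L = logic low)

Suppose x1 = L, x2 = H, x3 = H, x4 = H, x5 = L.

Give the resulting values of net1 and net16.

net1 = NOT x5 = NOT L = H
net2 = x3 XOR x5 = H XOR L = H
net3 = net2 AND x2 = H AND H = H
net5 = net3 NOR net2 = H NOR H = L
net8 = net5 NOR x5 = L NOR L = H
net15 = net2 OR net8 = H OR H = H
net16 = net15 AND x2 = H AND H = H

net1 = H; net16 = H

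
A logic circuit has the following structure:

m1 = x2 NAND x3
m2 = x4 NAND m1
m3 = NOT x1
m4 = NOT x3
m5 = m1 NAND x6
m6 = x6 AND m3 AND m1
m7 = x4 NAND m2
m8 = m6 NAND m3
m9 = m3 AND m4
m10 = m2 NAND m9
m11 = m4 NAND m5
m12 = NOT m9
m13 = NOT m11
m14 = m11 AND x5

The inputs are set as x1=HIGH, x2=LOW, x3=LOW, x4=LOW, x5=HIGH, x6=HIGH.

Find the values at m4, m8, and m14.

m4 = HIGH  m8 = HIGH  m14 = HIGH

m1 = x2 NAND x3 = LOW NAND LOW = HIGH
m3 = NOT x1 = NOT HIGH = LOW
m4 = NOT x3 = NOT LOW = HIGH
m5 = m1 NAND x6 = HIGH NAND HIGH = LOW
m6 = x6 AND m3 AND m1 = HIGH AND LOW AND HIGH = LOW
m8 = m6 NAND m3 = LOW NAND LOW = HIGH
m11 = m4 NAND m5 = HIGH NAND LOW = HIGH
m14 = m11 AND x5 = HIGH AND HIGH = HIGH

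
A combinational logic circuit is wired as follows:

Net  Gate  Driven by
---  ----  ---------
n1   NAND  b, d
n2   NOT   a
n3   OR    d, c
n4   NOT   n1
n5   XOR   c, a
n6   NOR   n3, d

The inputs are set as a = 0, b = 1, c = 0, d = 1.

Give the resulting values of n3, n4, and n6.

n3 = 1, n4 = 1, n6 = 0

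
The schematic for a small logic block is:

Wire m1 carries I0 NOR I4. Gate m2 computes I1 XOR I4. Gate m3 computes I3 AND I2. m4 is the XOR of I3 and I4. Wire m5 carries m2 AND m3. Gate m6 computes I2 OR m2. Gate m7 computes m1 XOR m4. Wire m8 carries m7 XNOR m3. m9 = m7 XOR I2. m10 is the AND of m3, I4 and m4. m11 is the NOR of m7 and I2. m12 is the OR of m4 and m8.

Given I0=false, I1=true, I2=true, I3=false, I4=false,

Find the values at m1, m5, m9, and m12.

m1 = true; m5 = false; m9 = false; m12 = false

m1 = I0 NOR I4 = false NOR false = true
m2 = I1 XOR I4 = true XOR false = true
m3 = I3 AND I2 = false AND true = false
m4 = I3 XOR I4 = false XOR false = false
m5 = m2 AND m3 = true AND false = false
m7 = m1 XOR m4 = true XOR false = true
m8 = m7 XNOR m3 = true XNOR false = false
m9 = m7 XOR I2 = true XOR true = false
m12 = m4 OR m8 = false OR false = false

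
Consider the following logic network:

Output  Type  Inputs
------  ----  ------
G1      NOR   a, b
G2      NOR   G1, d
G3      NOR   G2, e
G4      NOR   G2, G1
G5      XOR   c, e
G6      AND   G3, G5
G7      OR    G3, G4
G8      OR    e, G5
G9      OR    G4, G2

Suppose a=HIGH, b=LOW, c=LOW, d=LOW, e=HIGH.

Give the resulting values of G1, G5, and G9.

G1 = LOW, G5 = HIGH, G9 = HIGH

G1 = a NOR b = HIGH NOR LOW = LOW
G2 = G1 NOR d = LOW NOR LOW = HIGH
G4 = G2 NOR G1 = HIGH NOR LOW = LOW
G5 = c XOR e = LOW XOR HIGH = HIGH
G9 = G4 OR G2 = LOW OR HIGH = HIGH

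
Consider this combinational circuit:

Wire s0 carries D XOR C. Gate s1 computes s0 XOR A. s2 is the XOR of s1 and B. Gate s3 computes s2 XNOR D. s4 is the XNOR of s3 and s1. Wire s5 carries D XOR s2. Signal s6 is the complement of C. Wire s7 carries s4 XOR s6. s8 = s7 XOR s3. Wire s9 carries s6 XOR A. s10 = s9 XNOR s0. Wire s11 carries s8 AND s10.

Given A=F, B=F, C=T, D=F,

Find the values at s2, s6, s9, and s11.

s2 = T; s6 = F; s9 = F; s11 = F

s0 = D XOR C = F XOR T = T
s1 = s0 XOR A = T XOR F = T
s2 = s1 XOR B = T XOR F = T
s3 = s2 XNOR D = T XNOR F = F
s4 = s3 XNOR s1 = F XNOR T = F
s6 = NOT C = NOT T = F
s7 = s4 XOR s6 = F XOR F = F
s8 = s7 XOR s3 = F XOR F = F
s9 = s6 XOR A = F XOR F = F
s10 = s9 XNOR s0 = F XNOR T = F
s11 = s8 AND s10 = F AND F = F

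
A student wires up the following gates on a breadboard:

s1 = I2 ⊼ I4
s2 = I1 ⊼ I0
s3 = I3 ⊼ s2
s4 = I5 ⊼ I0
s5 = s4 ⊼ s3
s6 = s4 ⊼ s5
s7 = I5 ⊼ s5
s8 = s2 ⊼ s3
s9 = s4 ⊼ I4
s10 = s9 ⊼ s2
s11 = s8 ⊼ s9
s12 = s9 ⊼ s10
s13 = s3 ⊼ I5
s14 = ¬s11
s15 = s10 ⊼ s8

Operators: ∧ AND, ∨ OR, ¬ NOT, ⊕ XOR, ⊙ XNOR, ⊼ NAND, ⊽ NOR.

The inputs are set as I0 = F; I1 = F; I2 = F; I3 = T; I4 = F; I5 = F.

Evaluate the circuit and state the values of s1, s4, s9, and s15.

s1 = T; s4 = T; s9 = T; s15 = T

s1 = I2 NAND I4 = F NAND F = T
s2 = I1 NAND I0 = F NAND F = T
s3 = I3 NAND s2 = T NAND T = F
s4 = I5 NAND I0 = F NAND F = T
s8 = s2 NAND s3 = T NAND F = T
s9 = s4 NAND I4 = T NAND F = T
s10 = s9 NAND s2 = T NAND T = F
s15 = s10 NAND s8 = F NAND T = T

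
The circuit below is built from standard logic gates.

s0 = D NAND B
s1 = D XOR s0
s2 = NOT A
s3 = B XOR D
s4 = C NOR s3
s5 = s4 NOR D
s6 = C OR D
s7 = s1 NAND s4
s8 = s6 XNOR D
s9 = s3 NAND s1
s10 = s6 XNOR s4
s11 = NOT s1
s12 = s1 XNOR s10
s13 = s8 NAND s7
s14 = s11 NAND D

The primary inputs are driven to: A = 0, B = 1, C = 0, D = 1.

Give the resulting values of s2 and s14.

s0 = D NAND B = 1 NAND 1 = 0
s1 = D XOR s0 = 1 XOR 0 = 1
s2 = NOT A = NOT 0 = 1
s11 = NOT s1 = NOT 1 = 0
s14 = s11 NAND D = 0 NAND 1 = 1

s2 = 1  s14 = 1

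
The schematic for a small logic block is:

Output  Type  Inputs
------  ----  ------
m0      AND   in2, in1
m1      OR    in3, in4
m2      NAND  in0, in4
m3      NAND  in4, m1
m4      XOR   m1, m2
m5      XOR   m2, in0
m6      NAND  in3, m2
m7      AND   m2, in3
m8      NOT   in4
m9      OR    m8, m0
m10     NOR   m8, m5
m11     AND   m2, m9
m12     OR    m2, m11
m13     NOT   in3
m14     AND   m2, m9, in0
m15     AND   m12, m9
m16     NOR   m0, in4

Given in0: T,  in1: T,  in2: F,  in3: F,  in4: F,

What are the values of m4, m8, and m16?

m0 = in2 AND in1 = F AND T = F
m1 = in3 OR in4 = F OR F = F
m2 = in0 NAND in4 = T NAND F = T
m4 = m1 XOR m2 = F XOR T = T
m8 = NOT in4 = NOT F = T
m16 = m0 NOR in4 = F NOR F = T

m4 = T  m8 = T  m16 = T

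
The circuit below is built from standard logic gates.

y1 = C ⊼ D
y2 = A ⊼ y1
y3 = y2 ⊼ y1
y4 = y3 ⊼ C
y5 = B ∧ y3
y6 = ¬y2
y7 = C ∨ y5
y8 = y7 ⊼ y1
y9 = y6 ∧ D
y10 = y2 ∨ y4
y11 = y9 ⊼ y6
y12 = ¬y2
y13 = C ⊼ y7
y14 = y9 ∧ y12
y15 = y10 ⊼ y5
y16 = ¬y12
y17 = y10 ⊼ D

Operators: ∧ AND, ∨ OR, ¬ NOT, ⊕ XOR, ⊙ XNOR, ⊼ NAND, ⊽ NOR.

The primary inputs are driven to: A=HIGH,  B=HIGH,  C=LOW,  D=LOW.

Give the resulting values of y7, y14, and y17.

y1 = C NAND D = LOW NAND LOW = HIGH
y2 = A NAND y1 = HIGH NAND HIGH = LOW
y3 = y2 NAND y1 = LOW NAND HIGH = HIGH
y4 = y3 NAND C = HIGH NAND LOW = HIGH
y5 = B AND y3 = HIGH AND HIGH = HIGH
y6 = NOT y2 = NOT LOW = HIGH
y7 = C OR y5 = LOW OR HIGH = HIGH
y9 = y6 AND D = HIGH AND LOW = LOW
y10 = y2 OR y4 = LOW OR HIGH = HIGH
y12 = NOT y2 = NOT LOW = HIGH
y14 = y9 AND y12 = LOW AND HIGH = LOW
y17 = y10 NAND D = HIGH NAND LOW = HIGH

y7 = HIGH, y14 = LOW, y17 = HIGH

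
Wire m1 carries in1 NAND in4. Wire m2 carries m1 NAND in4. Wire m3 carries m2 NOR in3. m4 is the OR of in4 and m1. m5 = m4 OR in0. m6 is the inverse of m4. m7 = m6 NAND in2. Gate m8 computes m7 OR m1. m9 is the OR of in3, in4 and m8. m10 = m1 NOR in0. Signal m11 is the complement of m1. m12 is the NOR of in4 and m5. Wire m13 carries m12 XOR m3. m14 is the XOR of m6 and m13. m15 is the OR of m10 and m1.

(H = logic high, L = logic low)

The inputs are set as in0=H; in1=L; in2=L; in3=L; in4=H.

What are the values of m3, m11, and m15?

m3 = H, m11 = L, m15 = H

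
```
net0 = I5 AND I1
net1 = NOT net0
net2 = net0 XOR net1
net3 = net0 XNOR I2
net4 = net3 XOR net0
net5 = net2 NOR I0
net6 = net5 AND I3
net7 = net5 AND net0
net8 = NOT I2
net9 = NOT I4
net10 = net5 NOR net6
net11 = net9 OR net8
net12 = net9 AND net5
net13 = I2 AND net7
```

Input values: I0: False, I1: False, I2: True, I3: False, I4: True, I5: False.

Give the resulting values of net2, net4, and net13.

net0 = I5 AND I1 = False AND False = False
net1 = NOT net0 = NOT False = True
net2 = net0 XOR net1 = False XOR True = True
net3 = net0 XNOR I2 = False XNOR True = False
net4 = net3 XOR net0 = False XOR False = False
net5 = net2 NOR I0 = True NOR False = False
net7 = net5 AND net0 = False AND False = False
net13 = I2 AND net7 = True AND False = False

net2 = True; net4 = False; net13 = False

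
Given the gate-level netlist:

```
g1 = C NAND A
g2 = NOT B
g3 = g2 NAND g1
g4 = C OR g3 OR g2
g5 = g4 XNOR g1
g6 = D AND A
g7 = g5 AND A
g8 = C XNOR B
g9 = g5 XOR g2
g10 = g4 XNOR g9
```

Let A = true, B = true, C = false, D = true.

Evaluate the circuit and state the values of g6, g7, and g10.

g6 = true  g7 = true  g10 = true

g1 = C NAND A = false NAND true = true
g2 = NOT B = NOT true = false
g3 = g2 NAND g1 = false NAND true = true
g4 = C OR g3 OR g2 = false OR true OR false = true
g5 = g4 XNOR g1 = true XNOR true = true
g6 = D AND A = true AND true = true
g7 = g5 AND A = true AND true = true
g9 = g5 XOR g2 = true XOR false = true
g10 = g4 XNOR g9 = true XNOR true = true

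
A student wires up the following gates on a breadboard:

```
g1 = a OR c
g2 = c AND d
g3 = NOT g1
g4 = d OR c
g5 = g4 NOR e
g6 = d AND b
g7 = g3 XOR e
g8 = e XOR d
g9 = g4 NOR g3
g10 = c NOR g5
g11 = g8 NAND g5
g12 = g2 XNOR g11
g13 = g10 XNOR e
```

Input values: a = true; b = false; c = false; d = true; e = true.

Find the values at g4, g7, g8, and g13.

g4 = true, g7 = true, g8 = false, g13 = true

g1 = a OR c = true OR false = true
g3 = NOT g1 = NOT true = false
g4 = d OR c = true OR false = true
g5 = g4 NOR e = true NOR true = false
g7 = g3 XOR e = false XOR true = true
g8 = e XOR d = true XOR true = false
g10 = c NOR g5 = false NOR false = true
g13 = g10 XNOR e = true XNOR true = true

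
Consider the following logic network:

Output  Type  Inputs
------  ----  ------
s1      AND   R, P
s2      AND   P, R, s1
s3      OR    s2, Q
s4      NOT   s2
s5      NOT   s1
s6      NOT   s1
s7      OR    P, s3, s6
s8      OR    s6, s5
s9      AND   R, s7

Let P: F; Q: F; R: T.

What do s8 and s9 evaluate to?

s8 = T, s9 = T

s1 = R AND P = T AND F = F
s2 = P AND R AND s1 = F AND T AND F = F
s3 = s2 OR Q = F OR F = F
s5 = NOT s1 = NOT F = T
s6 = NOT s1 = NOT F = T
s7 = P OR s3 OR s6 = F OR F OR T = T
s8 = s6 OR s5 = T OR T = T
s9 = R AND s7 = T AND T = T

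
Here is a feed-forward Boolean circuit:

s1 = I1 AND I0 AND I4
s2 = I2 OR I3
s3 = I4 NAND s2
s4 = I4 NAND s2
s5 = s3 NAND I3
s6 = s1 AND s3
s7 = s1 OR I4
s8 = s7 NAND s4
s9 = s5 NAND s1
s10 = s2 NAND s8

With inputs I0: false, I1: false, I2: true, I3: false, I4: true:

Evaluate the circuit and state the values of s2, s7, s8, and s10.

s2 = true, s7 = true, s8 = true, s10 = false

s1 = I1 AND I0 AND I4 = false AND false AND true = false
s2 = I2 OR I3 = true OR false = true
s4 = I4 NAND s2 = true NAND true = false
s7 = s1 OR I4 = false OR true = true
s8 = s7 NAND s4 = true NAND false = true
s10 = s2 NAND s8 = true NAND true = false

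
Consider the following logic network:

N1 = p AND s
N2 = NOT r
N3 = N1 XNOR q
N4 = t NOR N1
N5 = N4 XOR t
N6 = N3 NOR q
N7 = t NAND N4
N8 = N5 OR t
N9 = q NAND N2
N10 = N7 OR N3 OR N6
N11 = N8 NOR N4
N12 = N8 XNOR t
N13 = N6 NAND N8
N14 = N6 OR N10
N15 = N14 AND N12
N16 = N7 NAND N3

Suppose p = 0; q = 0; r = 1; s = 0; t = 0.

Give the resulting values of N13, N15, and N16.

N13 = 1, N15 = 0, N16 = 0

N1 = p AND s = 0 AND 0 = 0
N3 = N1 XNOR q = 0 XNOR 0 = 1
N4 = t NOR N1 = 0 NOR 0 = 1
N5 = N4 XOR t = 1 XOR 0 = 1
N6 = N3 NOR q = 1 NOR 0 = 0
N7 = t NAND N4 = 0 NAND 1 = 1
N8 = N5 OR t = 1 OR 0 = 1
N10 = N7 OR N3 OR N6 = 1 OR 1 OR 0 = 1
N12 = N8 XNOR t = 1 XNOR 0 = 0
N13 = N6 NAND N8 = 0 NAND 1 = 1
N14 = N6 OR N10 = 0 OR 1 = 1
N15 = N14 AND N12 = 1 AND 0 = 0
N16 = N7 NAND N3 = 1 NAND 1 = 0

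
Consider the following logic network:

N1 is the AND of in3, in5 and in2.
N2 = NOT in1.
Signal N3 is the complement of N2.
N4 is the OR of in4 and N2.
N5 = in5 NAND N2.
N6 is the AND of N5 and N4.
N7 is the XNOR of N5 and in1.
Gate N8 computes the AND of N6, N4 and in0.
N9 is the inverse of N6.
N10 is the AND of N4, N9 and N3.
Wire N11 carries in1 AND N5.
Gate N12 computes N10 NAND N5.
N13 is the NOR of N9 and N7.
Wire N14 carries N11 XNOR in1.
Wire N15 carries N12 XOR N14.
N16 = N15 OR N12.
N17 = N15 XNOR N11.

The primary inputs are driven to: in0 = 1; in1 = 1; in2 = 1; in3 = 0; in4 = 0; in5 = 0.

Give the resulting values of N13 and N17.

N13 = 0  N17 = 0

N2 = NOT in1 = NOT 1 = 0
N3 = NOT N2 = NOT 0 = 1
N4 = in4 OR N2 = 0 OR 0 = 0
N5 = in5 NAND N2 = 0 NAND 0 = 1
N6 = N5 AND N4 = 1 AND 0 = 0
N7 = N5 XNOR in1 = 1 XNOR 1 = 1
N9 = NOT N6 = NOT 0 = 1
N10 = N4 AND N9 AND N3 = 0 AND 1 AND 1 = 0
N11 = in1 AND N5 = 1 AND 1 = 1
N12 = N10 NAND N5 = 0 NAND 1 = 1
N13 = N9 NOR N7 = 1 NOR 1 = 0
N14 = N11 XNOR in1 = 1 XNOR 1 = 1
N15 = N12 XOR N14 = 1 XOR 1 = 0
N17 = N15 XNOR N11 = 0 XNOR 1 = 0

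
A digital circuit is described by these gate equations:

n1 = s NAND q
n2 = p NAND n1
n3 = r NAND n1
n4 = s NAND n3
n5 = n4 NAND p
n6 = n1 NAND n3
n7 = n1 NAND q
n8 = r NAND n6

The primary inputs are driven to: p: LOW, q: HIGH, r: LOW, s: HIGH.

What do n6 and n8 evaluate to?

n1 = s NAND q = HIGH NAND HIGH = LOW
n3 = r NAND n1 = LOW NAND LOW = HIGH
n6 = n1 NAND n3 = LOW NAND HIGH = HIGH
n8 = r NAND n6 = LOW NAND HIGH = HIGH

n6 = HIGH; n8 = HIGH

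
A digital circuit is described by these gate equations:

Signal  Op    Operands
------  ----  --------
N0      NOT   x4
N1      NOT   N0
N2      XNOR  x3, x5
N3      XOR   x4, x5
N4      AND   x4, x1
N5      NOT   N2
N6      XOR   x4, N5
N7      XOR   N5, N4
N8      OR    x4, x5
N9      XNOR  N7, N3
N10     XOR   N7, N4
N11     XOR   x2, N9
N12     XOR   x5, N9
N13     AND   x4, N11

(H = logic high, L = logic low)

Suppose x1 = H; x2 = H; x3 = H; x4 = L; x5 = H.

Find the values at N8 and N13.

N2 = x3 XNOR x5 = H XNOR H = H
N3 = x4 XOR x5 = L XOR H = H
N4 = x4 AND x1 = L AND H = L
N5 = NOT N2 = NOT H = L
N7 = N5 XOR N4 = L XOR L = L
N8 = x4 OR x5 = L OR H = H
N9 = N7 XNOR N3 = L XNOR H = L
N11 = x2 XOR N9 = H XOR L = H
N13 = x4 AND N11 = L AND H = L

N8 = H, N13 = L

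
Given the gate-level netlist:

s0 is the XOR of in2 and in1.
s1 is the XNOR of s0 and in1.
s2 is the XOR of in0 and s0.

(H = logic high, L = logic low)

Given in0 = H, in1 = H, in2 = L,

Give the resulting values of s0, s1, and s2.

s0 = H  s1 = H  s2 = L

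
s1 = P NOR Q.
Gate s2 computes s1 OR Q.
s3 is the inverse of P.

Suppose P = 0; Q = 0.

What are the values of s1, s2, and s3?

s1 = 1, s2 = 1, s3 = 1

s1 = P NOR Q = 0 NOR 0 = 1
s2 = s1 OR Q = 1 OR 0 = 1
s3 = NOT P = NOT 0 = 1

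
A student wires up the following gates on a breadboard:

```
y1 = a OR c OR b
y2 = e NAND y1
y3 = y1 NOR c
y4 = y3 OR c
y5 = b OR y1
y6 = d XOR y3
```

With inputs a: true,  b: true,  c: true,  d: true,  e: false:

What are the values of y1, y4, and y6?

y1 = true, y4 = true, y6 = true

y1 = a OR c OR b = true OR true OR true = true
y3 = y1 NOR c = true NOR true = false
y4 = y3 OR c = false OR true = true
y6 = d XOR y3 = true XOR false = true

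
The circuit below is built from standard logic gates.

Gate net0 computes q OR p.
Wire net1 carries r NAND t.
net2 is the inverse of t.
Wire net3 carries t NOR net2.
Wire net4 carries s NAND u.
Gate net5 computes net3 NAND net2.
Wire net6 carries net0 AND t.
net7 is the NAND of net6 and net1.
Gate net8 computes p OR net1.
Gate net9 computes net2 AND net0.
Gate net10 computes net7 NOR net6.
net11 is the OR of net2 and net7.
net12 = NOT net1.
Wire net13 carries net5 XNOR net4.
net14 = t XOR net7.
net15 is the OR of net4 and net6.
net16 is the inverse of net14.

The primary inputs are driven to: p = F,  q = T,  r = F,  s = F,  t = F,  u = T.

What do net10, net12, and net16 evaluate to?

net0 = q OR p = T OR F = T
net1 = r NAND t = F NAND F = T
net6 = net0 AND t = T AND F = F
net7 = net6 NAND net1 = F NAND T = T
net10 = net7 NOR net6 = T NOR F = F
net12 = NOT net1 = NOT T = F
net14 = t XOR net7 = F XOR T = T
net16 = NOT net14 = NOT T = F

net10 = F  net12 = F  net16 = F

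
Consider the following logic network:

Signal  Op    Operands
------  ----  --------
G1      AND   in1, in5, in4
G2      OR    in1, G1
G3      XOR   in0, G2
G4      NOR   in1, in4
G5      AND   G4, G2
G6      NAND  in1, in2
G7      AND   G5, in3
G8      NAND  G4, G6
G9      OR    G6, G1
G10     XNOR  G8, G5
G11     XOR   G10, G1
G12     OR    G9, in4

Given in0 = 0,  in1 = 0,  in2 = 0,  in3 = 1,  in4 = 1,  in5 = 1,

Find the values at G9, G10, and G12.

G9 = 1, G10 = 0, G12 = 1

G1 = in1 AND in5 AND in4 = 0 AND 1 AND 1 = 0
G2 = in1 OR G1 = 0 OR 0 = 0
G4 = in1 NOR in4 = 0 NOR 1 = 0
G5 = G4 AND G2 = 0 AND 0 = 0
G6 = in1 NAND in2 = 0 NAND 0 = 1
G8 = G4 NAND G6 = 0 NAND 1 = 1
G9 = G6 OR G1 = 1 OR 0 = 1
G10 = G8 XNOR G5 = 1 XNOR 0 = 0
G12 = G9 OR in4 = 1 OR 1 = 1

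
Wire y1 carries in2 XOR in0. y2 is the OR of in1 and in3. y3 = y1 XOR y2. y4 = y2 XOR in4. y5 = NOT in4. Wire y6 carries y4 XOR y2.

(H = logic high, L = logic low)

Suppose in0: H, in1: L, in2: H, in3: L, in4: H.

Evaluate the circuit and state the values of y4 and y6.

y4 = H, y6 = H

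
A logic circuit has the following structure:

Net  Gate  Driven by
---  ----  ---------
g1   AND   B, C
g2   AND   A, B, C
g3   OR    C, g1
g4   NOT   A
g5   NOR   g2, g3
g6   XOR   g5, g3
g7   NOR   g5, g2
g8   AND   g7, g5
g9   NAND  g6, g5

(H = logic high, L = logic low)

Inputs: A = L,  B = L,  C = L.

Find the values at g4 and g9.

g1 = B AND C = L AND L = L
g2 = A AND B AND C = L AND L AND L = L
g3 = C OR g1 = L OR L = L
g4 = NOT A = NOT L = H
g5 = g2 NOR g3 = L NOR L = H
g6 = g5 XOR g3 = H XOR L = H
g9 = g6 NAND g5 = H NAND H = L

g4 = H  g9 = L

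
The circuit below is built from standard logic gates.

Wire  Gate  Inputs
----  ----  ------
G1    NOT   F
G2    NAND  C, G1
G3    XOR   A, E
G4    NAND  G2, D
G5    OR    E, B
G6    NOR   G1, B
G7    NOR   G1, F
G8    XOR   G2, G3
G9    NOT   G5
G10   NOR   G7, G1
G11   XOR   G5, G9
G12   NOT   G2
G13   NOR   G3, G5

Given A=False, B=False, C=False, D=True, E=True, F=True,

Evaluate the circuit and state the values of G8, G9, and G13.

G8 = False; G9 = False; G13 = False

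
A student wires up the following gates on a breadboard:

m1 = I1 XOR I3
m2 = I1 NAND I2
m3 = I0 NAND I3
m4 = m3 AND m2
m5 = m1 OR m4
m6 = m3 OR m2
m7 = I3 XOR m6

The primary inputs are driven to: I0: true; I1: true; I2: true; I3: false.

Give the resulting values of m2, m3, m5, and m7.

m1 = I1 XOR I3 = true XOR false = true
m2 = I1 NAND I2 = true NAND true = false
m3 = I0 NAND I3 = true NAND false = true
m4 = m3 AND m2 = true AND false = false
m5 = m1 OR m4 = true OR false = true
m6 = m3 OR m2 = true OR false = true
m7 = I3 XOR m6 = false XOR true = true

m2 = false, m3 = true, m5 = true, m7 = true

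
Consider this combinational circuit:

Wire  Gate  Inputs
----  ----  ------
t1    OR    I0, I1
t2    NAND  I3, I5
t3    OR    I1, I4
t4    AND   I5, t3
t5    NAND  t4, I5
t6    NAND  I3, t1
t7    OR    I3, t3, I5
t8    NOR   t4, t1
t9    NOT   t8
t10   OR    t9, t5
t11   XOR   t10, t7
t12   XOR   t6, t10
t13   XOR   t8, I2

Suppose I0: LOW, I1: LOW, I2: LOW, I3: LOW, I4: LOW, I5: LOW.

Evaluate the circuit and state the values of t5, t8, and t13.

t1 = I0 OR I1 = LOW OR LOW = LOW
t3 = I1 OR I4 = LOW OR LOW = LOW
t4 = I5 AND t3 = LOW AND LOW = LOW
t5 = t4 NAND I5 = LOW NAND LOW = HIGH
t8 = t4 NOR t1 = LOW NOR LOW = HIGH
t13 = t8 XOR I2 = HIGH XOR LOW = HIGH

t5 = HIGH, t8 = HIGH, t13 = HIGH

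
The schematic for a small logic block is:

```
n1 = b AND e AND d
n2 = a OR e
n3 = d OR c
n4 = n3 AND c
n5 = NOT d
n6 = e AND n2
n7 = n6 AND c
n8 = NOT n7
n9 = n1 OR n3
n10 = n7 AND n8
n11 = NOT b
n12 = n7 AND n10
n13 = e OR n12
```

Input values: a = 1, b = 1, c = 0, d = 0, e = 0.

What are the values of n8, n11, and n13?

n8 = 1, n11 = 0, n13 = 0

n2 = a OR e = 1 OR 0 = 1
n6 = e AND n2 = 0 AND 1 = 0
n7 = n6 AND c = 0 AND 0 = 0
n8 = NOT n7 = NOT 0 = 1
n10 = n7 AND n8 = 0 AND 1 = 0
n11 = NOT b = NOT 1 = 0
n12 = n7 AND n10 = 0 AND 0 = 0
n13 = e OR n12 = 0 OR 0 = 0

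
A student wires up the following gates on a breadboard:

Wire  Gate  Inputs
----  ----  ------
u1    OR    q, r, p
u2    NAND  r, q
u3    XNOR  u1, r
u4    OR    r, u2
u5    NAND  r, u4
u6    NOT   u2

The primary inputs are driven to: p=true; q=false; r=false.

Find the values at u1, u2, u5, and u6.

u1 = true, u2 = true, u5 = true, u6 = false

u1 = q OR r OR p = false OR false OR true = true
u2 = r NAND q = false NAND false = true
u4 = r OR u2 = false OR true = true
u5 = r NAND u4 = false NAND true = true
u6 = NOT u2 = NOT true = false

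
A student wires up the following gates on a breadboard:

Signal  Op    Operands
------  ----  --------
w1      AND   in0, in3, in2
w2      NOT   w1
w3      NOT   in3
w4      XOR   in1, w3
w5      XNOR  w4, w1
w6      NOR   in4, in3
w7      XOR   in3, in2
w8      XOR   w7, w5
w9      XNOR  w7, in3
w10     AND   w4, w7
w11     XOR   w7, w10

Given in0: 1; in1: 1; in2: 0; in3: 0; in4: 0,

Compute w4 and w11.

w4 = 0  w11 = 0

w3 = NOT in3 = NOT 0 = 1
w4 = in1 XOR w3 = 1 XOR 1 = 0
w7 = in3 XOR in2 = 0 XOR 0 = 0
w10 = w4 AND w7 = 0 AND 0 = 0
w11 = w7 XOR w10 = 0 XOR 0 = 0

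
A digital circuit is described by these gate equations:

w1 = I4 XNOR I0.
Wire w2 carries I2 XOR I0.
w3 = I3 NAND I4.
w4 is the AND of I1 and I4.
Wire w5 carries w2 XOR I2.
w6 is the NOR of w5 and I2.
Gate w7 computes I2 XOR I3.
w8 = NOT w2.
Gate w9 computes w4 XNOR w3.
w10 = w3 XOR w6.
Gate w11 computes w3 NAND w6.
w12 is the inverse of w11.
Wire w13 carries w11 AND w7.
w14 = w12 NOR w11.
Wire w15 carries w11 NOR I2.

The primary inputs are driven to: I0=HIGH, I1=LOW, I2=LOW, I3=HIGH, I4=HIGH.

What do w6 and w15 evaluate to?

w6 = LOW  w15 = LOW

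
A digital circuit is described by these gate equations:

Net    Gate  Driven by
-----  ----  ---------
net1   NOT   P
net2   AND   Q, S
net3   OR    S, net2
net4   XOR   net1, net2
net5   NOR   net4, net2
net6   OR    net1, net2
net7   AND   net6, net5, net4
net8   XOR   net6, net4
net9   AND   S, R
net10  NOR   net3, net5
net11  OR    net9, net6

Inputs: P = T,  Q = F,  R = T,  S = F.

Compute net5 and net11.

net5 = T  net11 = F

net1 = NOT P = NOT T = F
net2 = Q AND S = F AND F = F
net4 = net1 XOR net2 = F XOR F = F
net5 = net4 NOR net2 = F NOR F = T
net6 = net1 OR net2 = F OR F = F
net9 = S AND R = F AND T = F
net11 = net9 OR net6 = F OR F = F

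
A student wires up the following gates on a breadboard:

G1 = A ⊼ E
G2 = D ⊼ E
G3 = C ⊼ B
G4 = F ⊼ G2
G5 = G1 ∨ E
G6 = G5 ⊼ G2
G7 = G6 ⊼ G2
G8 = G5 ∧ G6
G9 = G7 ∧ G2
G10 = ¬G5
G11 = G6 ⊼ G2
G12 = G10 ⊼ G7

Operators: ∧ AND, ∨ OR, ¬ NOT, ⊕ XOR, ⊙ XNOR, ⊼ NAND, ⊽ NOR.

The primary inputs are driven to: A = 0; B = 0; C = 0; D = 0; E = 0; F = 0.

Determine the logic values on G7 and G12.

G1 = A NAND E = 0 NAND 0 = 1
G2 = D NAND E = 0 NAND 0 = 1
G5 = G1 OR E = 1 OR 0 = 1
G6 = G5 NAND G2 = 1 NAND 1 = 0
G7 = G6 NAND G2 = 0 NAND 1 = 1
G10 = NOT G5 = NOT 1 = 0
G12 = G10 NAND G7 = 0 NAND 1 = 1

G7 = 1, G12 = 1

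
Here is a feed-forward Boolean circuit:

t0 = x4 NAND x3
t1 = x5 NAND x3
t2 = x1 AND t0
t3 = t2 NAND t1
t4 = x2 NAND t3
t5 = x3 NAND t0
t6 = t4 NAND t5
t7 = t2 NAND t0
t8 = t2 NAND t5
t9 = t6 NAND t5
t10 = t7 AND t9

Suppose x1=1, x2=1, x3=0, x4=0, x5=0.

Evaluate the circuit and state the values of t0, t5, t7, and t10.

t0 = 1  t5 = 1  t7 = 0  t10 = 0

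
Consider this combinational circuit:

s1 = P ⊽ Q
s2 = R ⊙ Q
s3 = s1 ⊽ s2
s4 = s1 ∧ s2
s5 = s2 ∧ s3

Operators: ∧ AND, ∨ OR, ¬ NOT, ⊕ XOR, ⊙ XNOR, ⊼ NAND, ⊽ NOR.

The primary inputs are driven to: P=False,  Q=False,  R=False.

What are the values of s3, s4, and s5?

s1 = P NOR Q = False NOR False = True
s2 = R XNOR Q = False XNOR False = True
s3 = s1 NOR s2 = True NOR True = False
s4 = s1 AND s2 = True AND True = True
s5 = s2 AND s3 = True AND False = False

s3 = False; s4 = True; s5 = False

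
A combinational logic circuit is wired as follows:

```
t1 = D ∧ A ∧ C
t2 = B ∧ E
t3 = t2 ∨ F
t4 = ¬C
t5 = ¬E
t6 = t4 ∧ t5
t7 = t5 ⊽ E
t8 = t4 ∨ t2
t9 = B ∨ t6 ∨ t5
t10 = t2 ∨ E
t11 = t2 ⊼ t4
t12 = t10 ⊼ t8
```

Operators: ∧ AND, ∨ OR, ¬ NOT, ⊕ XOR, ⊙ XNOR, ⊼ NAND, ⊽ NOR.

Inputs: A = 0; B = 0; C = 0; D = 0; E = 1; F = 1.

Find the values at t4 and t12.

t4 = 1  t12 = 0

t2 = B AND E = 0 AND 1 = 0
t4 = NOT C = NOT 0 = 1
t8 = t4 OR t2 = 1 OR 0 = 1
t10 = t2 OR E = 0 OR 1 = 1
t12 = t10 NAND t8 = 1 NAND 1 = 0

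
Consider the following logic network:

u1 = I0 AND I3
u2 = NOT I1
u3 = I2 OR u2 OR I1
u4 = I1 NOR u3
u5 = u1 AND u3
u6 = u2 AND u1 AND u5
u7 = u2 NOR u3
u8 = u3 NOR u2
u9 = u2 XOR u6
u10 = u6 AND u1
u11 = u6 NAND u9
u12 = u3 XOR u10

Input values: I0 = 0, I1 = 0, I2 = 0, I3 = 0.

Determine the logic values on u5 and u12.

u5 = 0  u12 = 1

u1 = I0 AND I3 = 0 AND 0 = 0
u2 = NOT I1 = NOT 0 = 1
u3 = I2 OR u2 OR I1 = 0 OR 1 OR 0 = 1
u5 = u1 AND u3 = 0 AND 1 = 0
u6 = u2 AND u1 AND u5 = 1 AND 0 AND 0 = 0
u10 = u6 AND u1 = 0 AND 0 = 0
u12 = u3 XOR u10 = 1 XOR 0 = 1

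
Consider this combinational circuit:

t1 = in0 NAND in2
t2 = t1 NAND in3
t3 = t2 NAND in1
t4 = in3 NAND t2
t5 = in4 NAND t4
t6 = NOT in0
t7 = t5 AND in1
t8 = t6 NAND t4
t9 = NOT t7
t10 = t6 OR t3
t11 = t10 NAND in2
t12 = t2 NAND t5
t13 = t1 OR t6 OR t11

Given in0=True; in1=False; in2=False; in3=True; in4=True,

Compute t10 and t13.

t10 = True, t13 = True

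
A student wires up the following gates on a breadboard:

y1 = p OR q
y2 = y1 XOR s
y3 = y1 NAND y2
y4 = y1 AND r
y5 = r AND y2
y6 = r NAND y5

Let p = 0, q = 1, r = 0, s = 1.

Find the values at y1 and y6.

y1 = 1, y6 = 1

y1 = p OR q = 0 OR 1 = 1
y2 = y1 XOR s = 1 XOR 1 = 0
y5 = r AND y2 = 0 AND 0 = 0
y6 = r NAND y5 = 0 NAND 0 = 1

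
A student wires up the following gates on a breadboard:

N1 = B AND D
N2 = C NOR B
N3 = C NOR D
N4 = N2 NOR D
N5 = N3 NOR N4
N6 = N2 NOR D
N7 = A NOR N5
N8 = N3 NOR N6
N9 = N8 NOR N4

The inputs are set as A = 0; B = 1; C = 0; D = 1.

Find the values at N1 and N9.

N1 = B AND D = 1 AND 1 = 1
N2 = C NOR B = 0 NOR 1 = 0
N3 = C NOR D = 0 NOR 1 = 0
N4 = N2 NOR D = 0 NOR 1 = 0
N6 = N2 NOR D = 0 NOR 1 = 0
N8 = N3 NOR N6 = 0 NOR 0 = 1
N9 = N8 NOR N4 = 1 NOR 0 = 0

N1 = 1; N9 = 0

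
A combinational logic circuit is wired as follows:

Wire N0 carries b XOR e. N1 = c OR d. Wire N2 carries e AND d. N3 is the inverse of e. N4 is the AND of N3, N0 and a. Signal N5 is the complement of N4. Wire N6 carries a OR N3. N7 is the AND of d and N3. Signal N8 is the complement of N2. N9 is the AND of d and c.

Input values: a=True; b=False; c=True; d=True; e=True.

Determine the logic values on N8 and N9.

N8 = False, N9 = True

N2 = e AND d = True AND True = True
N8 = NOT N2 = NOT True = False
N9 = d AND c = True AND True = True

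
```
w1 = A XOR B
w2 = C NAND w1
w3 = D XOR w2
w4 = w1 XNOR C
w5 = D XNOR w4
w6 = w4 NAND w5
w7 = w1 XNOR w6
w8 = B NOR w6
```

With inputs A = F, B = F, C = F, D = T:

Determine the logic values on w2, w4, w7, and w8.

w2 = T; w4 = T; w7 = T; w8 = T

w1 = A XOR B = F XOR F = F
w2 = C NAND w1 = F NAND F = T
w4 = w1 XNOR C = F XNOR F = T
w5 = D XNOR w4 = T XNOR T = T
w6 = w4 NAND w5 = T NAND T = F
w7 = w1 XNOR w6 = F XNOR F = T
w8 = B NOR w6 = F NOR F = T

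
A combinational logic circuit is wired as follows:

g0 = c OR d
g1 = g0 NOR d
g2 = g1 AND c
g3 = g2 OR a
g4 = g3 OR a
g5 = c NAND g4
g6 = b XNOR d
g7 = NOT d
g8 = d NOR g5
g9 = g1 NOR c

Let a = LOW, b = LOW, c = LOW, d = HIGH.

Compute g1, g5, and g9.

g1 = LOW; g5 = HIGH; g9 = HIGH

g0 = c OR d = LOW OR HIGH = HIGH
g1 = g0 NOR d = HIGH NOR HIGH = LOW
g2 = g1 AND c = LOW AND LOW = LOW
g3 = g2 OR a = LOW OR LOW = LOW
g4 = g3 OR a = LOW OR LOW = LOW
g5 = c NAND g4 = LOW NAND LOW = HIGH
g9 = g1 NOR c = LOW NOR LOW = HIGH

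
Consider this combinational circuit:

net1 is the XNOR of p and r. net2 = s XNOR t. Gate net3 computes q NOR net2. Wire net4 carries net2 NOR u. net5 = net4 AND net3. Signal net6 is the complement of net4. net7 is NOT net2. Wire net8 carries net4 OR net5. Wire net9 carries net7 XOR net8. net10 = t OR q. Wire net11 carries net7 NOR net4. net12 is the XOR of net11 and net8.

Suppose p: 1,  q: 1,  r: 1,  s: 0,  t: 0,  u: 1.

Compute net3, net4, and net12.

net3 = 0  net4 = 0  net12 = 1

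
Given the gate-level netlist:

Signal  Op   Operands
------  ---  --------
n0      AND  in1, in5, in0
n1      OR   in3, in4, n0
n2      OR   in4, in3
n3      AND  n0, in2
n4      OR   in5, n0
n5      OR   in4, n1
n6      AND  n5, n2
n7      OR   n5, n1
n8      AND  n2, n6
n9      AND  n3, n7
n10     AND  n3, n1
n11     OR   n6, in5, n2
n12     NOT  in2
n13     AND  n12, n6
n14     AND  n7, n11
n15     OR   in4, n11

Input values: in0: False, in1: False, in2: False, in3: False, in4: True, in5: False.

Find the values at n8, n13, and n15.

n0 = in1 AND in5 AND in0 = False AND False AND False = False
n1 = in3 OR in4 OR n0 = False OR True OR False = True
n2 = in4 OR in3 = True OR False = True
n5 = in4 OR n1 = True OR True = True
n6 = n5 AND n2 = True AND True = True
n8 = n2 AND n6 = True AND True = True
n11 = n6 OR in5 OR n2 = True OR False OR True = True
n12 = NOT in2 = NOT False = True
n13 = n12 AND n6 = True AND True = True
n15 = in4 OR n11 = True OR True = True

n8 = True  n13 = True  n15 = True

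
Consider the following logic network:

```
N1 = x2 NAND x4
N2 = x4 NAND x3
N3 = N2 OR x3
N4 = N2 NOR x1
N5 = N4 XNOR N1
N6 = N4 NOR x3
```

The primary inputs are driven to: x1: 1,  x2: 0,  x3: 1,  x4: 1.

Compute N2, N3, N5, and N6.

N1 = x2 NAND x4 = 0 NAND 1 = 1
N2 = x4 NAND x3 = 1 NAND 1 = 0
N3 = N2 OR x3 = 0 OR 1 = 1
N4 = N2 NOR x1 = 0 NOR 1 = 0
N5 = N4 XNOR N1 = 0 XNOR 1 = 0
N6 = N4 NOR x3 = 0 NOR 1 = 0

N2 = 0  N3 = 1  N5 = 0  N6 = 0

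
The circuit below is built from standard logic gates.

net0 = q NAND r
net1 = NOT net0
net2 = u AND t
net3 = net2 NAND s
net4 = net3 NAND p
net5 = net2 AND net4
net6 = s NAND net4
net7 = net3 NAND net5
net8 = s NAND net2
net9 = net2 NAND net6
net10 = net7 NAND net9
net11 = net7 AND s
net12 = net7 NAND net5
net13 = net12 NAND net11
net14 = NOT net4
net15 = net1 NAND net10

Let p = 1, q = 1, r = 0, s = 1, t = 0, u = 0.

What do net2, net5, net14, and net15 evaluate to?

net0 = q NAND r = 1 NAND 0 = 1
net1 = NOT net0 = NOT 1 = 0
net2 = u AND t = 0 AND 0 = 0
net3 = net2 NAND s = 0 NAND 1 = 1
net4 = net3 NAND p = 1 NAND 1 = 0
net5 = net2 AND net4 = 0 AND 0 = 0
net6 = s NAND net4 = 1 NAND 0 = 1
net7 = net3 NAND net5 = 1 NAND 0 = 1
net9 = net2 NAND net6 = 0 NAND 1 = 1
net10 = net7 NAND net9 = 1 NAND 1 = 0
net14 = NOT net4 = NOT 0 = 1
net15 = net1 NAND net10 = 0 NAND 0 = 1

net2 = 0, net5 = 0, net14 = 1, net15 = 1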